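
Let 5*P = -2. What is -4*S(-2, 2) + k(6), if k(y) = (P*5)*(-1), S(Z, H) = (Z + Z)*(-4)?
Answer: -62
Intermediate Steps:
P = -⅖ (P = (⅕)*(-2) = -⅖ ≈ -0.40000)
S(Z, H) = -8*Z (S(Z, H) = (2*Z)*(-4) = -8*Z)
k(y) = 2 (k(y) = -⅖*5*(-1) = -2*(-1) = 2)
-4*S(-2, 2) + k(6) = -(-32)*(-2) + 2 = -4*16 + 2 = -64 + 2 = -62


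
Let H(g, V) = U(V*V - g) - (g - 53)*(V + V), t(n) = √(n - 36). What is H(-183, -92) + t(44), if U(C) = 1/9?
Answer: -390815/9 + 2*√2 ≈ -43421.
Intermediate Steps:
U(C) = ⅑
t(n) = √(-36 + n)
H(g, V) = ⅑ - 2*V*(-53 + g) (H(g, V) = ⅑ - (g - 53)*(V + V) = ⅑ - (-53 + g)*2*V = ⅑ - 2*V*(-53 + g))
H(-183, -92) + t(44) = (⅑ + 106*(-92) - 2*(-92)*(-183)) + √(-36 + 44) = (⅑ - 9752 - 33672) + √8 = -390815/9 + 2*√2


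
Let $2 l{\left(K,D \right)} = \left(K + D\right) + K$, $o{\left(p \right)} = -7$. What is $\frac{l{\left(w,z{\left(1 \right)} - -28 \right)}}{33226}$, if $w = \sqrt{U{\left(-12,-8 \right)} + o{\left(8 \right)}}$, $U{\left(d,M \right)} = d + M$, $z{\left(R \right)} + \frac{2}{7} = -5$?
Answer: $\frac{159}{465164} + \frac{3 i \sqrt{3}}{33226} \approx 0.00034181 + 0.00015639 i$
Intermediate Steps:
$z{\left(R \right)} = - \frac{37}{7}$ ($z{\left(R \right)} = - \frac{2}{7} - 5 = - \frac{37}{7}$)
$U{\left(d,M \right)} = M + d$
$w = 3 i \sqrt{3}$ ($w = \sqrt{\left(-8 - 12\right) - 7} = \sqrt{-20 - 7} = \sqrt{-27} = 3 i \sqrt{3} \approx 5.1962 i$)
$l{\left(K,D \right)} = K + \frac{D}{2}$ ($l{\left(K,D \right)} = \frac{\left(K + D\right) + K}{2} = \frac{\left(D + K\right) + K}{2} = \frac{D + 2 K}{2} = K + \frac{D}{2}$)
$\frac{l{\left(w,z{\left(1 \right)} - -28 \right)}}{33226} = \frac{3 i \sqrt{3} + \frac{- \frac{37}{7} - -28}{2}}{33226} = \left(3 i \sqrt{3} + \frac{- \frac{37}{7} + 28}{2}\right) \frac{1}{33226} = \left(3 i \sqrt{3} + \frac{1}{2} \cdot \frac{159}{7}\right) \frac{1}{33226} = \left(3 i \sqrt{3} + \frac{159}{14}\right) \frac{1}{33226} = \left(\frac{159}{14} + 3 i \sqrt{3}\right) \frac{1}{33226} = \frac{159}{465164} + \frac{3 i \sqrt{3}}{33226}$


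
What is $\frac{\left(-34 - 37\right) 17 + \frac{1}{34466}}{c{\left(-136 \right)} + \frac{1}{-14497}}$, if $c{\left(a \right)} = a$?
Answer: $\frac{31741151743}{3576469702} \approx 8.875$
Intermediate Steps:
$\frac{\left(-34 - 37\right) 17 + \frac{1}{34466}}{c{\left(-136 \right)} + \frac{1}{-14497}} = \frac{\left(-34 - 37\right) 17 + \frac{1}{34466}}{-136 + \frac{1}{-14497}} = \frac{\left(-71\right) 17 + \frac{1}{34466}}{-136 - \frac{1}{14497}} = \frac{-1207 + \frac{1}{34466}}{- \frac{1971593}{14497}} = \left(- \frac{41600461}{34466}\right) \left(- \frac{14497}{1971593}\right) = \frac{31741151743}{3576469702}$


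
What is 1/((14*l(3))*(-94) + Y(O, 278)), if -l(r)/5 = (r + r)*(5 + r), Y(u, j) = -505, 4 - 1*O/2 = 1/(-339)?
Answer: 1/315335 ≈ 3.1712e-6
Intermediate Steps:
O = 2714/339 (O = 8 - 2/(-339) = 8 - 2*(-1/339) = 8 + 2/339 = 2714/339 ≈ 8.0059)
l(r) = -10*r*(5 + r) (l(r) = -5*(r + r)*(5 + r) = -5*2*r*(5 + r) = -10*r*(5 + r))
1/((14*l(3))*(-94) + Y(O, 278)) = 1/((14*(-10*3*(5 + 3)))*(-94) - 505) = 1/((14*(-10*3*8))*(-94) - 505) = 1/((14*(-240))*(-94) - 505) = 1/(-3360*(-94) - 505) = 1/(315840 - 505) = 1/315335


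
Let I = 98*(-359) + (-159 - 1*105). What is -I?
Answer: 35446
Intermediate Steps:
I = -35446 (I = -35182 + (-159 - 105) = -35182 - 264 = -35446)
-I = -1*(-35446) = 35446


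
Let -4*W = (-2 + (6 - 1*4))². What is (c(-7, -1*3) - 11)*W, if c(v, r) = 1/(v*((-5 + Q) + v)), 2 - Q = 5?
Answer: 0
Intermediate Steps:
Q = -3 (Q = 2 - 1*5 = 2 - 5 = -3)
c(v, r) = 1/(v*(-8 + v)) (c(v, r) = 1/(v*((-5 - 3) + v)) = 1/(v*(-8 + v)))
W = 0 (W = -(-2 + (6 - 1*4))²/4 = -(-2 + (6 - 4))²/4 = -(-2 + 2)²/4 = -¼*0² = -¼*0 = 0)
(c(-7, -1*3) - 11)*W = (1/((-7)*(-8 - 7)) - 11)*0 = (-⅐/(-15) - 11)*0 = (-⅐*(-1/15) - 11)*0 = (1/105 - 11)*0 = -1154/105*0 = 0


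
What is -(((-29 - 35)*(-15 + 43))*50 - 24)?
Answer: 89624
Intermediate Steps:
-(((-29 - 35)*(-15 + 43))*50 - 24) = -(-64*28*50 - 24) = -(-1792*50 - 24) = -(-89600 - 24) = -1*(-89624) = 89624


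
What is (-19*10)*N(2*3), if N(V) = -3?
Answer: 570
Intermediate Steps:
(-19*10)*N(2*3) = -19*10*(-3) = -190*(-3) = 570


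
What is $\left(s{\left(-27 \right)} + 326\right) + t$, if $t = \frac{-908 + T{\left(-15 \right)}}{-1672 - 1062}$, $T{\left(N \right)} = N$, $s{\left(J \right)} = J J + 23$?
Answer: $\frac{2948175}{2734} \approx 1078.3$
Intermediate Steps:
$s{\left(J \right)} = 23 + J^{2}$ ($s{\left(J \right)} = J^{2} + 23 = 23 + J^{2}$)
$t = \frac{923}{2734}$ ($t = \frac{-908 - 15}{-1672 - 1062} = - \frac{923}{-2734} = \left(-923\right) \left(- \frac{1}{2734}\right) = \frac{923}{2734} \approx 0.3376$)
$\left(s{\left(-27 \right)} + 326\right) + t = \left(\left(23 + \left(-27\right)^{2}\right) + 326\right) + \frac{923}{2734} = \left(\left(23 + 729\right) + 326\right) + \frac{923}{2734} = \left(752 + 326\right) + \frac{923}{2734} = 1078 + \frac{923}{2734} = \frac{2948175}{2734}$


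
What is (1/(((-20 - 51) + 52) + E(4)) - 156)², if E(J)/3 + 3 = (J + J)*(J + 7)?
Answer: 1355344225/55696 ≈ 24335.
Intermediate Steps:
E(J) = -9 + 6*J*(7 + J) (E(J) = -9 + 3*((J + J)*(J + 7)) = -9 + 3*((2*J)*(7 + J)) = -9 + 3*(2*J*(7 + J)) = -9 + 6*J*(7 + J))
(1/(((-20 - 51) + 52) + E(4)) - 156)² = (1/(((-20 - 51) + 52) + (-9 + 6*4² + 42*4)) - 156)² = (1/((-71 + 52) + (-9 + 6*16 + 168)) - 156)² = (1/(-19 + (-9 + 96 + 168)) - 156)² = (1/(-19 + 255) - 156)² = (1/236 - 156)² = (-36815/236)² = 1355344225/55696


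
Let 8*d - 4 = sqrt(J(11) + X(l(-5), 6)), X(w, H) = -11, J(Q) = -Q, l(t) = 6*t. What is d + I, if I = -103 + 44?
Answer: -117/2 + I*sqrt(22)/8 ≈ -58.5 + 0.5863*I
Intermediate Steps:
I = -59
d = 1/2 + I*sqrt(22)/8 (d = 1/2 + sqrt(-1*11 - 11)/8 = 1/2 + sqrt(-11 - 11)/8 = 1/2 + sqrt(-22)/8 = 1/2 + (I*sqrt(22))/8 = 1/2 + I*sqrt(22)/8 ≈ 0.5 + 0.5863*I)
d + I = (1/2 + I*sqrt(22)/8) - 59 = -117/2 + I*sqrt(22)/8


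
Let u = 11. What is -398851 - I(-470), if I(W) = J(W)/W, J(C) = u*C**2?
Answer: -393681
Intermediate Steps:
J(C) = 11*C**2
I(W) = 11*W (I(W) = (11*W**2)/W = 11*W)
-398851 - I(-470) = -398851 - 11*(-470) = -398851 - 1*(-5170) = -398851 + 5170 = -393681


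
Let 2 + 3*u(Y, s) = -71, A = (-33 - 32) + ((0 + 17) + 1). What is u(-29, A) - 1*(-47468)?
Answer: 142331/3 ≈ 47444.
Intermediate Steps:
A = -47 (A = -65 + (17 + 1) = -65 + 18 = -47)
u(Y, s) = -73/3 (u(Y, s) = -2/3 + (1/3)*(-71) = -2/3 - 71/3 = -73/3)
u(-29, A) - 1*(-47468) = -73/3 - 1*(-47468) = -73/3 + 47468 = 142331/3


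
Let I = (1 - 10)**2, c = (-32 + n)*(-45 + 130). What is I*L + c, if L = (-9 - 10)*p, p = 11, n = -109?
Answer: -28914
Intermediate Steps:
c = -11985 (c = (-32 - 109)*(-45 + 130) = -141*85 = -11985)
I = 81 (I = (-9)**2 = 81)
L = -209 (L = (-9 - 10)*11 = -19*11 = -209)
I*L + c = 81*(-209) - 11985 = -16929 - 11985 = -28914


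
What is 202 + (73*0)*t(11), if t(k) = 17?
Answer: 202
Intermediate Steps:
202 + (73*0)*t(11) = 202 + (73*0)*17 = 202 + 0*17 = 202 + 0 = 202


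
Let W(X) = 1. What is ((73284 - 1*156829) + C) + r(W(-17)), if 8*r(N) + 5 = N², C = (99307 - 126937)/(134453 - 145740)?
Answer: -1885900857/22574 ≈ -83543.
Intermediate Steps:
C = 27630/11287 (C = -27630/(-11287) = -27630*(-1/11287) = 27630/11287 ≈ 2.4479)
r(N) = -5/8 + N²/8
((73284 - 1*156829) + C) + r(W(-17)) = ((73284 - 1*156829) + 27630/11287) + (-5/8 + (⅛)*1²) = ((73284 - 156829) + 27630/11287) + (-5/8 + (⅛)*1) = (-83545 + 27630/11287) + (-5/8 + ⅛) = -942944785/11287 - ½ = -1885900857/22574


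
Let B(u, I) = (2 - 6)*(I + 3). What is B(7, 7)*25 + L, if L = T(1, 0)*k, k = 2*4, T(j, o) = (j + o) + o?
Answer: -992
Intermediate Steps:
T(j, o) = j + 2*o
k = 8
B(u, I) = -12 - 4*I (B(u, I) = -4*(3 + I) = -12 - 4*I)
L = 8 (L = (1 + 2*0)*8 = (1 + 0)*8 = 1*8 = 8)
B(7, 7)*25 + L = (-12 - 4*7)*25 + 8 = (-12 - 28)*25 + 8 = -40*25 + 8 = -1000 + 8 = -992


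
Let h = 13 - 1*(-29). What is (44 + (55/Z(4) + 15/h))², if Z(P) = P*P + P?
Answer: 1739761/784 ≈ 2219.1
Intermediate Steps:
h = 42 (h = 13 + 29 = 42)
Z(P) = P + P² (Z(P) = P² + P = P + P²)
(44 + (55/Z(4) + 15/h))² = (44 + (55/((4*(1 + 4))) + 15/42))² = (44 + (55/((4*5)) + 15*(1/42)))² = (44 + (55/20 + 5/14))² = (44 + (55*(1/20) + 5/14))² = (44 + (11/4 + 5/14))² = (44 + 87/28)² = (1319/28)² = 1739761/784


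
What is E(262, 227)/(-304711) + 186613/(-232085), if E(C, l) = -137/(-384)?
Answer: -3119348113051/3879434190720 ≈ -0.80407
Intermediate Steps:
E(C, l) = 137/384 (E(C, l) = -137*(-1/384) = 137/384)
E(262, 227)/(-304711) + 186613/(-232085) = (137/384)/(-304711) + 186613/(-232085) = (137/384)*(-1/304711) + 186613*(-1/232085) = -137/117009024 - 26659/33155 = -3119348113051/3879434190720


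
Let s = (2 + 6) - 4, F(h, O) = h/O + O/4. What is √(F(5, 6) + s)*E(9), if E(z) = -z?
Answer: -3*√57 ≈ -22.650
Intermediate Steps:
F(h, O) = O/4 + h/O (F(h, O) = h/O + O*(¼) = h/O + O/4 = O/4 + h/O)
s = 4 (s = 8 - 4 = 4)
√(F(5, 6) + s)*E(9) = √(((¼)*6 + 5/6) + 4)*(-1*9) = √((3/2 + 5*(⅙)) + 4)*(-9) = √((3/2 + ⅚) + 4)*(-9) = √(7/3 + 4)*(-9) = √(19/3)*(-9) = (√57/3)*(-9) = -3*√57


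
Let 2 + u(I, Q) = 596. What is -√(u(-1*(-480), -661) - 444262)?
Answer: -2*I*√110917 ≈ -666.08*I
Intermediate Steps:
u(I, Q) = 594 (u(I, Q) = -2 + 596 = 594)
-√(u(-1*(-480), -661) - 444262) = -√(594 - 444262) = -√(-443668) = -2*I*√110917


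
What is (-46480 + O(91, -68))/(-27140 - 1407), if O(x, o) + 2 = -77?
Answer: 46559/28547 ≈ 1.6310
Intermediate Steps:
O(x, o) = -79 (O(x, o) = -2 - 77 = -79)
(-46480 + O(91, -68))/(-27140 - 1407) = (-46480 - 79)/(-27140 - 1407) = -46559/(-28547) = -46559*(-1/28547) = 46559/28547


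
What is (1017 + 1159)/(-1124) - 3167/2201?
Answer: -2087271/618481 ≈ -3.3748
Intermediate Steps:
(1017 + 1159)/(-1124) - 3167/2201 = 2176*(-1/1124) - 3167*1/2201 = -544/281 - 3167/2201 = -2087271/618481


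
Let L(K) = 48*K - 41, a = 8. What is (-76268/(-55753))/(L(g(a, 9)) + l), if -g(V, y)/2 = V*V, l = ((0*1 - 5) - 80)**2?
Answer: 19067/14495780 ≈ 0.0013153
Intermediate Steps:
l = 7225 (l = ((0 - 5) - 80)**2 = (-5 - 80)**2 = (-85)**2 = 7225)
g(V, y) = -2*V**2 (g(V, y) = -2*V*V = -2*V**2)
L(K) = -41 + 48*K
(-76268/(-55753))/(L(g(a, 9)) + l) = (-76268/(-55753))/((-41 + 48*(-2*8**2)) + 7225) = (-76268*(-1/55753))/((-41 + 48*(-2*64)) + 7225) = 76268/(55753*((-41 + 48*(-128)) + 7225)) = 76268/(55753*((-41 - 6144) + 7225)) = 76268/(55753*(-6185 + 7225)) = (76268/55753)/1040 = (76268/55753)*(1/1040) = 19067/14495780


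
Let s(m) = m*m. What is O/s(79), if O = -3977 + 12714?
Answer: 8737/6241 ≈ 1.3999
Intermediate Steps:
s(m) = m²
O = 8737
O/s(79) = 8737/(79²) = 8737/6241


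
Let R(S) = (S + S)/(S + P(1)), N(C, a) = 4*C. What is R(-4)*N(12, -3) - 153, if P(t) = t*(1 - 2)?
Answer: -381/5 ≈ -76.200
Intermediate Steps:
P(t) = -t (P(t) = t*(-1) = -t)
R(S) = 2*S/(-1 + S) (R(S) = (S + S)/(S - 1*1) = (2*S)/(S - 1) = (2*S)/(-1 + S) = 2*S/(-1 + S))
R(-4)*N(12, -3) - 153 = (2*(-4)/(-1 - 4))*(4*12) - 153 = (2*(-4)/(-5))*48 - 153 = (2*(-4)*(-1/5))*48 - 153 = (8/5)*48 - 153 = 384/5 - 153 = -381/5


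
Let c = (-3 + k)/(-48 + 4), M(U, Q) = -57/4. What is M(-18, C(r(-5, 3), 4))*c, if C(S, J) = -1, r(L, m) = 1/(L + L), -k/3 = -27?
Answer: 2223/88 ≈ 25.261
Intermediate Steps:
k = 81 (k = -3*(-27) = 81)
r(L, m) = 1/(2*L)
M(U, Q) = -57/4 (M(U, Q) = -57*¼ = -57/4)
c = -39/22 (c = (-3 + 81)/(-48 + 4) = 78/(-44) = 78*(-1/44) = -39/22 ≈ -1.7727)
M(-18, C(r(-5, 3), 4))*c = -57/4*(-39/22) = 2223/88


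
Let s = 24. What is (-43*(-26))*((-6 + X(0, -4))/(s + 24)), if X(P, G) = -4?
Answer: -2795/12 ≈ -232.92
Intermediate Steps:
(-43*(-26))*((-6 + X(0, -4))/(s + 24)) = (-43*(-26))*((-6 - 4)/(24 + 24)) = 1118*(-10/48) = 1118*(-10*1/48) = 1118*(-5/24) = -2795/12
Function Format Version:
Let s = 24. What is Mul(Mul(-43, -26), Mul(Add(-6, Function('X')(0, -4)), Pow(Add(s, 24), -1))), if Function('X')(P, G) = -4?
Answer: Rational(-2795, 12) ≈ -232.92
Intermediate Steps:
Mul(Mul(-43, -26), Mul(Add(-6, Function('X')(0, -4)), Pow(Add(s, 24), -1))) = Mul(Mul(-43, -26), Mul(Add(-6, -4), Pow(Add(24, 24), -1))) = Mul(1118, Mul(-10, Pow(48, -1))) = Mul(1118, Mul(-10, Rational(1, 48))) = Mul(1118, Rational(-5, 24)) = Rational(-2795, 12)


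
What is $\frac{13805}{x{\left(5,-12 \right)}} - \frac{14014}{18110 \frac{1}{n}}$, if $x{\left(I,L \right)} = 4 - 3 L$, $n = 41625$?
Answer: $- \frac{461666029}{14488} \approx -31865.0$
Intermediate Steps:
$\frac{13805}{x{\left(5,-12 \right)}} - \frac{14014}{18110 \frac{1}{n}} = \frac{13805}{4 - -36} - \frac{14014}{18110 \cdot \frac{1}{41625}} = \frac{13805}{4 + 36} - \frac{14014}{18110 \cdot \frac{1}{41625}} = \frac{13805}{40} - \frac{14014}{\frac{3622}{8325}} = 13805 \cdot \frac{1}{40} - \frac{58333275}{1811} = \frac{2761}{8} - \frac{58333275}{1811} = - \frac{461666029}{14488}$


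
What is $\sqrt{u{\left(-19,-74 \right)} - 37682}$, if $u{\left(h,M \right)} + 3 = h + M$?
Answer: $i \sqrt{37778} \approx 194.37 i$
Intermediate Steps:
$u{\left(h,M \right)} = -3 + M + h$ ($u{\left(h,M \right)} = -3 + \left(h + M\right) = -3 + \left(M + h\right) = -3 + M + h$)
$\sqrt{u{\left(-19,-74 \right)} - 37682} = \sqrt{\left(-3 - 74 - 19\right) - 37682} = \sqrt{-96 - 37682} = \sqrt{-37778} = i \sqrt{37778}$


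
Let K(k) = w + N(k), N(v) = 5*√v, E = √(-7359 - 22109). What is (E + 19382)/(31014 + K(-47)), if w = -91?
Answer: 299674793/478116552 + 5*√346249/478116552 - 48455*I*√47/478116552 + 30923*I*√7367/478116552 ≈ 0.62679 + 0.0048565*I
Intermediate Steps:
E = 2*I*√7367 (E = √(-29468) = 2*I*√7367 ≈ 171.66*I)
K(k) = -91 + 5*√k
(E + 19382)/(31014 + K(-47)) = (2*I*√7367 + 19382)/(31014 + (-91 + 5*√(-47))) = (19382 + 2*I*√7367)/(31014 + (-91 + 5*(I*√47))) = (19382 + 2*I*√7367)/(31014 + (-91 + 5*I*√47)) = (19382 + 2*I*√7367)/(30923 + 5*I*√47)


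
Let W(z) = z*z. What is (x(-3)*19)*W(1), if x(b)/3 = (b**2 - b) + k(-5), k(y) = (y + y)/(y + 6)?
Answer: 114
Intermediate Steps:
k(y) = 2*y/(6 + y) (k(y) = (2*y)/(6 + y) = 2*y/(6 + y))
W(z) = z**2
x(b) = -30 - 3*b + 3*b**2 (x(b) = 3*((b**2 - b) + 2*(-5)/(6 - 5)) = 3*((b**2 - b) + 2*(-5)/1) = 3*((b**2 - b) + 2*(-5)*1) = 3*((b**2 - b) - 10) = 3*(-10 + b**2 - b) = -30 - 3*b + 3*b**2)
(x(-3)*19)*W(1) = ((-30 - 3*(-3) + 3*(-3)**2)*19)*1**2 = ((-30 + 9 + 3*9)*19)*1 = ((-30 + 9 + 27)*19)*1 = (6*19)*1 = 114*1 = 114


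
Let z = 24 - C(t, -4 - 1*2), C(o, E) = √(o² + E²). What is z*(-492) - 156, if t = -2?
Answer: -11964 + 984*√10 ≈ -8852.3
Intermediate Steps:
C(o, E) = √(E² + o²)
z = 24 - 2*√10 (z = 24 - √((-4 - 1*2)² + (-2)²) = 24 - √((-4 - 2)² + 4) = 24 - √((-6)² + 4) = 24 - √(36 + 4) = 24 - √40 = 24 - 2*√10 ≈ 17.675)
z*(-492) - 156 = (24 - 2*√10)*(-492) - 156 = (-11808 + 984*√10) - 156 = -11964 + 984*√10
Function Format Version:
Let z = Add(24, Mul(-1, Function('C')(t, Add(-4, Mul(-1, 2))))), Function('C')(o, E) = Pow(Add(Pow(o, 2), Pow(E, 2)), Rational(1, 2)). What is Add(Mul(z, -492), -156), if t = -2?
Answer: Add(-11964, Mul(984, Pow(10, Rational(1, 2)))) ≈ -8852.3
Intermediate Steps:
Function('C')(o, E) = Pow(Add(Pow(E, 2), Pow(o, 2)), Rational(1, 2))
z = Add(24, Mul(-2, Pow(10, Rational(1, 2)))) (z = Add(24, Mul(-1, Pow(Add(Pow(Add(-4, Mul(-1, 2)), 2), Pow(-2, 2)), Rational(1, 2)))) = Add(24, Mul(-1, Pow(Add(Pow(Add(-4, -2), 2), 4), Rational(1, 2)))) = Add(24, Mul(-1, Pow(Add(Pow(-6, 2), 4), Rational(1, 2)))) = Add(24, Mul(-1, Pow(Add(36, 4), Rational(1, 2)))) = Add(24, Mul(-1, Pow(40, Rational(1, 2)))) = Add(24, Mul(-1, Mul(2, Pow(10, Rational(1, 2))))) = Add(24, Mul(-2, Pow(10, Rational(1, 2)))) ≈ 17.675)
Add(Mul(z, -492), -156) = Add(Mul(Add(24, Mul(-2, Pow(10, Rational(1, 2)))), -492), -156) = Add(Add(-11808, Mul(984, Pow(10, Rational(1, 2)))), -156) = Add(-11964, Mul(984, Pow(10, Rational(1, 2))))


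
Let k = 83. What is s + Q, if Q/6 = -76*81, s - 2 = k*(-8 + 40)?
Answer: -34278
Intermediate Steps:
s = 2658 (s = 2 + 83*(-8 + 40) = 2 + 83*32 = 2 + 2656 = 2658)
Q = -36936 (Q = 6*(-76*81) = 6*(-6156) = -36936)
s + Q = 2658 - 36936 = -34278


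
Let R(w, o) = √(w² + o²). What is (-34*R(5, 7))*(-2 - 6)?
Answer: 272*√74 ≈ 2339.8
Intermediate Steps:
R(w, o) = √(o² + w²)
(-34*R(5, 7))*(-2 - 6) = (-34*√(7² + 5²))*(-2 - 6) = -34*√(49 + 25)*(-8) = -34*√74*(-8) = 272*√74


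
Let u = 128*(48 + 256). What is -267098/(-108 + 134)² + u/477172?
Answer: -1225244061/3101618 ≈ -395.03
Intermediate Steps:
u = 38912 (u = 128*304 = 38912)
-267098/(-108 + 134)² + u/477172 = -267098/(-108 + 134)² + 38912/477172 = -267098/(26²) + 38912*(1/477172) = -267098/676 + 9728/119293 = -267098*1/676 + 9728/119293 = -10273/26 + 9728/119293 = -1225244061/3101618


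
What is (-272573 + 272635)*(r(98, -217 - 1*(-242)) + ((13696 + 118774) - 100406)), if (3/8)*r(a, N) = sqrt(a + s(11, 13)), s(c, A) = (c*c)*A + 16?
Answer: 1987968 + 496*sqrt(1687)/3 ≈ 1.9948e+6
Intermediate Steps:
s(c, A) = 16 + A*c**2 (s(c, A) = c**2*A + 16 = A*c**2 + 16 = 16 + A*c**2)
r(a, N) = 8*sqrt(1589 + a)/3 (r(a, N) = 8*sqrt(a + (16 + 13*11**2))/3 = 8*sqrt(a + (16 + 13*121))/3 = 8*sqrt(a + (16 + 1573))/3 = 8*sqrt(a + 1589)/3 = 8*sqrt(1589 + a)/3)
(-272573 + 272635)*(r(98, -217 - 1*(-242)) + ((13696 + 118774) - 100406)) = (-272573 + 272635)*(8*sqrt(1589 + 98)/3 + ((13696 + 118774) - 100406)) = 62*(8*sqrt(1687)/3 + (132470 - 100406)) = 62*(8*sqrt(1687)/3 + 32064) = 62*(32064 + 8*sqrt(1687)/3) = 1987968 + 496*sqrt(1687)/3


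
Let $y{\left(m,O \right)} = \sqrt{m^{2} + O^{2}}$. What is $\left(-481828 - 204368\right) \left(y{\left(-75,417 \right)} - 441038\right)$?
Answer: $302638511448 - 2058588 \sqrt{19946} \approx 3.0235 \cdot 10^{11}$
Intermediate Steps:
$y{\left(m,O \right)} = \sqrt{O^{2} + m^{2}}$
$\left(-481828 - 204368\right) \left(y{\left(-75,417 \right)} - 441038\right) = \left(-481828 - 204368\right) \left(\sqrt{417^{2} + \left(-75\right)^{2}} - 441038\right) = - 686196 \left(\sqrt{173889 + 5625} - 441038\right) = - 686196 \left(\sqrt{179514} - 441038\right) = - 686196 \left(3 \sqrt{19946} - 441038\right) = - 686196 \left(-441038 + 3 \sqrt{19946}\right) = 302638511448 - 2058588 \sqrt{19946}$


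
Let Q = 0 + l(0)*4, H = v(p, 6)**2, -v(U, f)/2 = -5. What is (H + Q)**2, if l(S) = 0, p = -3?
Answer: 10000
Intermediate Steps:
v(U, f) = 10 (v(U, f) = -2*(-5) = 10)
H = 100 (H = 10**2 = 100)
Q = 0 (Q = 0 + 0*4 = 0 + 0 = 0)
(H + Q)**2 = (100 + 0)**2 = 100**2 = 10000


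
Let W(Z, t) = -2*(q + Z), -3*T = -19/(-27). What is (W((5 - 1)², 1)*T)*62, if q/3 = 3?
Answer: 58900/81 ≈ 727.16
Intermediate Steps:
q = 9 (q = 3*3 = 9)
T = -19/81 (T = -(-19)/(3*(-27)) = -(-19)*(-1)/(3*27) = -⅓*19/27 = -19/81 ≈ -0.23457)
W(Z, t) = -18 - 2*Z (W(Z, t) = -2*(9 + Z) = -18 - 2*Z)
(W((5 - 1)², 1)*T)*62 = ((-18 - 2*(5 - 1)²)*(-19/81))*62 = ((-18 - 2*4²)*(-19/81))*62 = ((-18 - 2*16)*(-19/81))*62 = ((-18 - 32)*(-19/81))*62 = -50*(-19/81)*62 = (950/81)*62 = 58900/81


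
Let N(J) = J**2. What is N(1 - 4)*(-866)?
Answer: -7794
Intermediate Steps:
N(1 - 4)*(-866) = (1 - 4)**2*(-866) = (-3)**2*(-866) = 9*(-866) = -7794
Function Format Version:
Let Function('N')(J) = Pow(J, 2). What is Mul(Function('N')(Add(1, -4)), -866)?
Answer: -7794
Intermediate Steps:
Mul(Function('N')(Add(1, -4)), -866) = Mul(Pow(Add(1, -4), 2), -866) = Mul(Pow(-3, 2), -866) = Mul(9, -866) = -7794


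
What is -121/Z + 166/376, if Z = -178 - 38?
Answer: 10169/10152 ≈ 1.0017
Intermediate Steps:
Z = -216
-121/Z + 166/376 = -121/(-216) + 166/376 = -121*(-1/216) + 166*(1/376) = 121/216 + 83/188 = 10169/10152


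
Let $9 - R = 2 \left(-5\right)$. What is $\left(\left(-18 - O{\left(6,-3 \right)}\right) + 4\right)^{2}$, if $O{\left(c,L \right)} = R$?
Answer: $1089$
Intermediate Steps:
$R = 19$ ($R = 9 - 2 \left(-5\right) = 9 - -10 = 9 + 10 = 19$)
$O{\left(c,L \right)} = 19$
$\left(\left(-18 - O{\left(6,-3 \right)}\right) + 4\right)^{2} = \left(\left(-18 - 19\right) + 4\right)^{2} = \left(-37 + 4\right)^{2} = \left(-33\right)^{2} = 1089$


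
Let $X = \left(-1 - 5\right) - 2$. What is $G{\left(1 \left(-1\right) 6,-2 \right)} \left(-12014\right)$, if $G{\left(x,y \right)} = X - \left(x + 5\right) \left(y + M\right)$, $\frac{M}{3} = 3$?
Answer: $12014$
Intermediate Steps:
$M = 9$ ($M = 3 \cdot 3 = 9$)
$X = -8$ ($X = -6 - 2 = -8$)
$G{\left(x,y \right)} = -8 - \left(5 + x\right) \left(9 + y\right)$ ($G{\left(x,y \right)} = -8 - \left(x + 5\right) \left(y + 9\right) = -8 - \left(5 + x\right) \left(9 + y\right)$)
$G{\left(1 \left(-1\right) 6,-2 \right)} \left(-12014\right) = \left(-53 - 9 \cdot 1 \left(-1\right) 6 - -10 - 1 \left(-1\right) 6 \left(-2\right)\right) \left(-12014\right) = \left(-53 - 9 \left(\left(-1\right) 6\right) + 10 - \left(-1\right) 6 \left(-2\right)\right) \left(-12014\right) = \left(-53 - -54 + 10 - \left(-6\right) \left(-2\right)\right) \left(-12014\right) = \left(-53 + 54 + 10 - 12\right) \left(-12014\right) = \left(-1\right) \left(-12014\right) = 12014$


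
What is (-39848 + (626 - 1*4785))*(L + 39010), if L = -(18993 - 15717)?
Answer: -1572546138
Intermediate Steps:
L = -3276 (L = -1*3276 = -3276)
(-39848 + (626 - 1*4785))*(L + 39010) = (-39848 + (626 - 1*4785))*(-3276 + 39010) = (-39848 + (626 - 4785))*35734 = (-39848 - 4159)*35734 = -44007*35734 = -1572546138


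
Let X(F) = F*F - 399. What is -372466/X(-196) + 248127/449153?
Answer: -157861177139/17075449601 ≈ -9.2449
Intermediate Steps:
X(F) = -399 + F² (X(F) = F² - 399 = -399 + F²)
-372466/X(-196) + 248127/449153 = -372466/(-399 + (-196)²) + 248127/449153 = -372466/(-399 + 38416) + 248127*(1/449153) = -372466/38017 + 248127/449153 = -157861177139/17075449601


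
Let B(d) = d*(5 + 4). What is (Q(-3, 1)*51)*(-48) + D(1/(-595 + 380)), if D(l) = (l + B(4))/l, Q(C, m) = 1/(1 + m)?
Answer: -8963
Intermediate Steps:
B(d) = 9*d (B(d) = d*9 = 9*d)
D(l) = (36 + l)/l (D(l) = (l + 9*4)/l = (l + 36)/l = (36 + l)/l)
(Q(-3, 1)*51)*(-48) + D(1/(-595 + 380)) = (51/(1 + 1))*(-48) + (36 + 1/(-595 + 380))/(1/(-595 + 380)) = (51/2)*(-48) + (36 + 1/(-215))/(1/(-215)) = ((½)*51)*(-48) + (36 - 1/215)/(-1/215) = (51/2)*(-48) - 215*7739/215 = -1224 - 7739 = -8963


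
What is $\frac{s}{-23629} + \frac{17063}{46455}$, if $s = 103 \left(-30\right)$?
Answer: $\frac{546727577}{1097685195} \approx 0.49807$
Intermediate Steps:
$s = -3090$
$\frac{s}{-23629} + \frac{17063}{46455} = - \frac{3090}{-23629} + \frac{17063}{46455} = \left(-3090\right) \left(- \frac{1}{23629}\right) + 17063 \cdot \frac{1}{46455} = \frac{3090}{23629} + \frac{17063}{46455} = \frac{546727577}{1097685195}$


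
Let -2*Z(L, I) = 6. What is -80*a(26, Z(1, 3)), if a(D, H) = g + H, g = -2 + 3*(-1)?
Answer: 640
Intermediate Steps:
g = -5 (g = -2 - 3 = -5)
Z(L, I) = -3 (Z(L, I) = -½*6 = -3)
a(D, H) = -5 + H
-80*a(26, Z(1, 3)) = -80*(-5 - 3) = -80*(-8) = 640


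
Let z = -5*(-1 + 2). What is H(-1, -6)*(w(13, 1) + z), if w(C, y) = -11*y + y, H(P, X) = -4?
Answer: 60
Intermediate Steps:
w(C, y) = -10*y
z = -5 (z = -5*1 = -5)
H(-1, -6)*(w(13, 1) + z) = -4*(-10*1 - 5) = -4*(-10 - 5) = -4*(-15) = 60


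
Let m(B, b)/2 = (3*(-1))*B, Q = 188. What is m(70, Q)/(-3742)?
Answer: 210/1871 ≈ 0.11224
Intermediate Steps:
m(B, b) = -6*B (m(B, b) = 2*((3*(-1))*B) = 2*(-3*B) = -6*B)
m(70, Q)/(-3742) = -6*70/(-3742) = -420*(-1/3742) = 210/1871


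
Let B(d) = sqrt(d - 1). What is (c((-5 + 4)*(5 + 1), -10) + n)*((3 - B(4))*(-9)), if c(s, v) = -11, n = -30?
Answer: 1107 - 369*sqrt(3) ≈ 467.87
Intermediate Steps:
B(d) = sqrt(-1 + d)
(c((-5 + 4)*(5 + 1), -10) + n)*((3 - B(4))*(-9)) = (-11 - 30)*((3 - sqrt(-1 + 4))*(-9)) = -41*(3 - sqrt(3))*(-9) = -41*(-27 + 9*sqrt(3)) = 1107 - 369*sqrt(3)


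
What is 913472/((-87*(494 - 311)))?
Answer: -913472/15921 ≈ -57.375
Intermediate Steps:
913472/((-87*(494 - 311))) = 913472/((-87*183)) = 913472/(-15921) = 913472*(-1/15921) = -913472/15921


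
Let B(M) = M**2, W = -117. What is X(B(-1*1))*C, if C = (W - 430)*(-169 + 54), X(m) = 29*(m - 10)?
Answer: -16418205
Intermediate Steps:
X(m) = -290 + 29*m (X(m) = 29*(-10 + m) = -290 + 29*m)
C = 62905 (C = (-117 - 430)*(-169 + 54) = -547*(-115) = 62905)
X(B(-1*1))*C = (-290 + 29*(-1*1)**2)*62905 = (-290 + 29*(-1)**2)*62905 = (-290 + 29*1)*62905 = (-290 + 29)*62905 = -261*62905 = -16418205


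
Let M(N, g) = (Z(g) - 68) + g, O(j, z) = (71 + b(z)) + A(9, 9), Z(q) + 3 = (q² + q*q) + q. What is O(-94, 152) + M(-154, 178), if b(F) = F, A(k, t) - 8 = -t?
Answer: 63875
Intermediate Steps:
A(k, t) = 8 - t
Z(q) = -3 + q + 2*q² (Z(q) = -3 + ((q² + q*q) + q) = -3 + ((q² + q²) + q) = -3 + (2*q² + q) = -3 + (q + 2*q²) = -3 + q + 2*q²)
O(j, z) = 70 + z (O(j, z) = (71 + z) + (8 - 1*9) = (71 + z) + (8 - 9) = (71 + z) - 1 = 70 + z)
M(N, g) = -71 + 2*g + 2*g² (M(N, g) = ((-3 + g + 2*g²) - 68) + g = (-71 + g + 2*g²) + g = -71 + 2*g + 2*g²)
O(-94, 152) + M(-154, 178) = (70 + 152) + (-71 + 2*178 + 2*178²) = 222 + (-71 + 356 + 2*31684) = 222 + (-71 + 356 + 63368) = 222 + 63653 = 63875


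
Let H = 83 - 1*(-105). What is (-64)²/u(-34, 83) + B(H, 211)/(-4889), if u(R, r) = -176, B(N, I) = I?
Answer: -1253905/53779 ≈ -23.316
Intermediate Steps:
H = 188 (H = 83 + 105 = 188)
(-64)²/u(-34, 83) + B(H, 211)/(-4889) = (-64)²/(-176) + 211/(-4889) = 4096*(-1/176) + 211*(-1/4889) = -256/11 - 211/4889 = -1253905/53779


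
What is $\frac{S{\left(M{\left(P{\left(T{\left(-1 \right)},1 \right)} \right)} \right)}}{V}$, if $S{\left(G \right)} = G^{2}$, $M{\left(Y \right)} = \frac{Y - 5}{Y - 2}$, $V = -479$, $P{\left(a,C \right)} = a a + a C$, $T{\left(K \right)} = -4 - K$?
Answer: $- \frac{1}{7664} \approx -0.00013048$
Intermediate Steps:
$P{\left(a,C \right)} = a^{2} + C a$
$M{\left(Y \right)} = \frac{-5 + Y}{-2 + Y}$
$\frac{S{\left(M{\left(P{\left(T{\left(-1 \right)},1 \right)} \right)} \right)}}{V} = \frac{\left(\frac{-5 + \left(-4 - -1\right) \left(1 - 3\right)}{-2 + \left(-4 - -1\right) \left(1 - 3\right)}\right)^{2}}{-479} = \left(\frac{-5 + \left(-4 + 1\right) \left(1 + \left(-4 + 1\right)\right)}{-2 + \left(-4 + 1\right) \left(1 + \left(-4 + 1\right)\right)}\right)^{2} \left(- \frac{1}{479}\right) = \left(\frac{-5 - 3 \left(1 - 3\right)}{-2 - 3 \left(1 - 3\right)}\right)^{2} \left(- \frac{1}{479}\right) = \left(\frac{-5 - -6}{-2 - -6}\right)^{2} \left(- \frac{1}{479}\right) = \left(\frac{-5 + 6}{-2 + 6}\right)^{2} \left(- \frac{1}{479}\right) = \left(\frac{1}{4} \cdot 1\right)^{2} \left(- \frac{1}{479}\right) = \left(\frac{1}{4}\right)^{2} \left(- \frac{1}{479}\right) = \frac{1}{16} \left(- \frac{1}{479}\right) = - \frac{1}{7664}$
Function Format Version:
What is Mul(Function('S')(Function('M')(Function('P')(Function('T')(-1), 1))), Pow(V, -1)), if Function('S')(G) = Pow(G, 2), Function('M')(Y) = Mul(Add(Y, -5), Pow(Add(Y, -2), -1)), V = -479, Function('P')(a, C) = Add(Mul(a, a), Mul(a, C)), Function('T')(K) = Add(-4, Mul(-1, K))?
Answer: Rational(-1, 7664) ≈ -0.00013048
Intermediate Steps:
Function('P')(a, C) = Add(Pow(a, 2), Mul(C, a))
Function('M')(Y) = Mul(Pow(Add(-2, Y), -1), Add(-5, Y)) (Function('M')(Y) = Mul(Add(-5, Y), Pow(Add(-2, Y), -1)) = Mul(Pow(Add(-2, Y), -1), Add(-5, Y)))
Mul(Function('S')(Function('M')(Function('P')(Function('T')(-1), 1))), Pow(V, -1)) = Mul(Pow(Mul(Pow(Add(-2, Mul(Add(-4, Mul(-1, -1)), Add(1, Add(-4, Mul(-1, -1))))), -1), Add(-5, Mul(Add(-4, Mul(-1, -1)), Add(1, Add(-4, Mul(-1, -1)))))), 2), Pow(-479, -1)) = Mul(Pow(Mul(Pow(Add(-2, Mul(Add(-4, 1), Add(1, Add(-4, 1)))), -1), Add(-5, Mul(Add(-4, 1), Add(1, Add(-4, 1))))), 2), Rational(-1, 479)) = Mul(Pow(Mul(Pow(Add(-2, Mul(-3, Add(1, -3))), -1), Add(-5, Mul(-3, Add(1, -3)))), 2), Rational(-1, 479)) = Mul(Pow(Mul(Pow(Add(-2, Mul(-3, -2)), -1), Add(-5, Mul(-3, -2))), 2), Rational(-1, 479)) = Mul(Pow(Mul(Pow(Add(-2, 6), -1), Add(-5, 6)), 2), Rational(-1, 479)) = Mul(Pow(Mul(Pow(4, -1), 1), 2), Rational(-1, 479)) = Mul(Pow(Mul(Rational(1, 4), 1), 2), Rational(-1, 479)) = Mul(Pow(Rational(1, 4), 2), Rational(-1, 479)) = Mul(Rational(1, 16), Rational(-1, 479)) = Rational(-1, 7664)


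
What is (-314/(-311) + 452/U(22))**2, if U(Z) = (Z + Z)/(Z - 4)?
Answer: 404531616784/11703241 ≈ 34566.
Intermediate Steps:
U(Z) = 2*Z/(-4 + Z) (U(Z) = (2*Z)/(-4 + Z) = 2*Z/(-4 + Z))
(-314/(-311) + 452/U(22))**2 = (-314/(-311) + 452/((2*22/(-4 + 22))))**2 = (-314*(-1/311) + 452/((2*22/18)))**2 = (314/311 + 452/((2*22*(1/18))))**2 = (314/311 + 452/(22/9))**2 = (314/311 + 452*(9/22))**2 = (314/311 + 2034/11)**2 = (636028/3421)**2 = 404531616784/11703241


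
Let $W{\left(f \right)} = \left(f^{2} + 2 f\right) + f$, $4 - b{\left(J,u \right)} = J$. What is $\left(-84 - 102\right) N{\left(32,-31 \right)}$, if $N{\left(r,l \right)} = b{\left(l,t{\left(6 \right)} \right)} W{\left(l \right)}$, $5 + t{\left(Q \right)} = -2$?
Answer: $-5650680$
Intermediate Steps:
$t{\left(Q \right)} = -7$ ($t{\left(Q \right)} = -5 - 2 = -7$)
$b{\left(J,u \right)} = 4 - J$
$W{\left(f \right)} = f^{2} + 3 f$
$N{\left(r,l \right)} = l \left(3 + l\right) \left(4 - l\right)$ ($N{\left(r,l \right)} = \left(4 - l\right) l \left(3 + l\right) = l \left(3 + l\right) \left(4 - l\right)$)
$\left(-84 - 102\right) N{\left(32,-31 \right)} = \left(-84 - 102\right) \left(- 31 \left(12 - 31 - \left(-31\right)^{2}\right)\right) = \left(-84 - 102\right) \left(- 31 \left(12 - 31 - 961\right)\right) = - 186 \left(- 31 \left(12 - 31 - 961\right)\right) = - 186 \left(\left(-31\right) \left(-980\right)\right) = \left(-186\right) 30380 = -5650680$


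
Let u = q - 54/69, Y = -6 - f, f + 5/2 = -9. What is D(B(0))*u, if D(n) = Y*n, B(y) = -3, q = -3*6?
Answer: 7128/23 ≈ 309.91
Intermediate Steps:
f = -23/2 (f = -5/2 - 9 = -23/2 ≈ -11.500)
Y = 11/2 (Y = -6 - 1*(-23/2) = -6 + 23/2 = 11/2 ≈ 5.5000)
q = -18
D(n) = 11*n/2
u = -432/23 (u = -18 - 54/69 = -18 - 1*18/23 = -18 - 18/23 = -432/23 ≈ -18.783)
D(B(0))*u = ((11/2)*(-3))*(-432/23) = -33/2*(-432/23) = 7128/23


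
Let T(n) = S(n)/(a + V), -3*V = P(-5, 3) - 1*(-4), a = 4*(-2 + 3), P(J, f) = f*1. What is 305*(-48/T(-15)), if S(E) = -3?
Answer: 24400/3 ≈ 8133.3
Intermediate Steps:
P(J, f) = f
a = 4 (a = 4*1 = 4)
V = -7/3 (V = -(3 - 1*(-4))/3 = -(3 + 4)/3 = -⅓*7 = -7/3 ≈ -2.3333)
T(n) = -9/5 (T(n) = -3/(4 - 7/3) = -3/5/3 = -3*⅗ = -9/5)
305*(-48/T(-15)) = 305*(-48/(-9/5)) = 305*(-48*(-5/9)) = 305*(80/3) = 24400/3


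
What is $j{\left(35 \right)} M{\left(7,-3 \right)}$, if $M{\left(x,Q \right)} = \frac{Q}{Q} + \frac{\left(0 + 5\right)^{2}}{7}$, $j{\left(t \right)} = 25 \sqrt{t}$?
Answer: $\frac{800 \sqrt{35}}{7} \approx 676.12$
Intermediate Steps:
$M{\left(x,Q \right)} = \frac{32}{7}$ ($M{\left(x,Q \right)} = 1 + 5^{2} \cdot \frac{1}{7} = 1 + 25 \cdot \frac{1}{7} = 1 + \frac{25}{7} = \frac{32}{7}$)
$j{\left(35 \right)} M{\left(7,-3 \right)} = 25 \sqrt{35} \cdot \frac{32}{7} = \frac{800 \sqrt{35}}{7}$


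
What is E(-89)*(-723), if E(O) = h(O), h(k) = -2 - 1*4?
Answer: 4338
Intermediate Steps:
h(k) = -6 (h(k) = -2 - 4 = -6)
E(O) = -6
E(-89)*(-723) = -6*(-723) = 4338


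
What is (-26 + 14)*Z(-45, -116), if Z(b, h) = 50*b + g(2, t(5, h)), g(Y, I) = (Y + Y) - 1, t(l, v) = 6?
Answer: 26964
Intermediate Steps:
g(Y, I) = -1 + 2*Y (g(Y, I) = 2*Y - 1 = -1 + 2*Y)
Z(b, h) = 3 + 50*b (Z(b, h) = 50*b + (-1 + 2*2) = 50*b + (-1 + 4) = 50*b + 3 = 3 + 50*b)
(-26 + 14)*Z(-45, -116) = (-26 + 14)*(3 + 50*(-45)) = -12*(3 - 2250) = -12*(-2247) = 26964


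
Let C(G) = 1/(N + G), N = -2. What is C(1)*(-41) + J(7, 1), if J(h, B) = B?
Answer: 42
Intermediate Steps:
C(G) = 1/(-2 + G)
C(1)*(-41) + J(7, 1) = -41/(-2 + 1) + 1 = -41/(-1) + 1 = -1*(-41) + 1 = 41 + 1 = 42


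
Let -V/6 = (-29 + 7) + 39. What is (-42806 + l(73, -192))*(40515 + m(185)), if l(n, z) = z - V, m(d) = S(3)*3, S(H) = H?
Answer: -1738317504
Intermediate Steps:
V = -102 (V = -6*((-29 + 7) + 39) = -6*(-22 + 39) = -6*17 = -102)
m(d) = 9 (m(d) = 3*3 = 9)
l(n, z) = 102 + z (l(n, z) = z - 1*(-102) = z + 102 = 102 + z)
(-42806 + l(73, -192))*(40515 + m(185)) = (-42806 + (102 - 192))*(40515 + 9) = (-42806 - 90)*40524 = -42896*40524 = -1738317504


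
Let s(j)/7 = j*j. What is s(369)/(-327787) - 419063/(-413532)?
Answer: -256785110983/135550413684 ≈ -1.8944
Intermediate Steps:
s(j) = 7*j**2 (s(j) = 7*(j*j) = 7*j**2)
s(369)/(-327787) - 419063/(-413532) = (7*369**2)/(-327787) - 419063/(-413532) = (7*136161)*(-1/327787) - 419063*(-1/413532) = 953127*(-1/327787) + 419063/413532 = -953127/327787 + 419063/413532 = -256785110983/135550413684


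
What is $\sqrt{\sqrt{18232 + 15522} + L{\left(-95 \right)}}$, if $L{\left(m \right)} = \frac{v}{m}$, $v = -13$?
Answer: $\frac{\sqrt{1235 + 9025 \sqrt{33754}}}{95} \approx 13.559$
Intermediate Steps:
$L{\left(m \right)} = - \frac{13}{m}$
$\sqrt{\sqrt{18232 + 15522} + L{\left(-95 \right)}} = \sqrt{\sqrt{18232 + 15522} - \frac{13}{-95}} = \sqrt{\sqrt{33754} - - \frac{13}{95}} = \sqrt{\sqrt{33754} + \frac{13}{95}} = \sqrt{\frac{13}{95} + \sqrt{33754}}$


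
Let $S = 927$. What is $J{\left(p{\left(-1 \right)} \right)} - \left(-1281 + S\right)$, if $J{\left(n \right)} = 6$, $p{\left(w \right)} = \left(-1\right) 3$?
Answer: $360$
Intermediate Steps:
$p{\left(w \right)} = -3$
$J{\left(p{\left(-1 \right)} \right)} - \left(-1281 + S\right) = 6 + \left(1281 - 927\right) = 6 + 354 = 360$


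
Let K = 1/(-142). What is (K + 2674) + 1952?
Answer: 656891/142 ≈ 4626.0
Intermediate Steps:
K = -1/142 ≈ -0.0070423
(K + 2674) + 1952 = (-1/142 + 2674) + 1952 = 379707/142 + 1952 = 656891/142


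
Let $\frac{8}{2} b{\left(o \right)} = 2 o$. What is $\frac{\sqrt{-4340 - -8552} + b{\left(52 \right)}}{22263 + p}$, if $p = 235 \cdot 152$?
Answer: $\frac{26}{57983} + \frac{18 \sqrt{13}}{57983} \approx 0.0015677$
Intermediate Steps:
$b{\left(o \right)} = \frac{o}{2}$ ($b{\left(o \right)} = \frac{2 o}{4} = \frac{o}{2}$)
$p = 35720$
$\frac{\sqrt{-4340 - -8552} + b{\left(52 \right)}}{22263 + p} = \frac{\sqrt{-4340 - -8552} + \frac{1}{2} \cdot 52}{22263 + 35720} = \frac{\sqrt{-4340 + 8552} + 26}{57983} = \left(\sqrt{4212} + 26\right) \frac{1}{57983} = \left(18 \sqrt{13} + 26\right) \frac{1}{57983} = \left(26 + 18 \sqrt{13}\right) \frac{1}{57983} = \frac{26}{57983} + \frac{18 \sqrt{13}}{57983}$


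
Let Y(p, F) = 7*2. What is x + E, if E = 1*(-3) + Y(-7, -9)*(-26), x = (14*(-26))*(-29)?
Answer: 10189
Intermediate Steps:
Y(p, F) = 14
x = 10556 (x = -364*(-29) = 10556)
E = -367 (E = 1*(-3) + 14*(-26) = -3 - 364 = -367)
x + E = 10556 - 367 = 10189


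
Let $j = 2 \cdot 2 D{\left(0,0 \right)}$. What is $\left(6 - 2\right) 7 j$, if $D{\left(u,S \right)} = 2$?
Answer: $224$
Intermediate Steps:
$j = 8$ ($j = 2 \cdot 2 \cdot 2 = 4 \cdot 2 = 8$)
$\left(6 - 2\right) 7 j = \left(6 - 2\right) 7 \cdot 8 = 4 \cdot 7 \cdot 8 = 28 \cdot 8 = 224$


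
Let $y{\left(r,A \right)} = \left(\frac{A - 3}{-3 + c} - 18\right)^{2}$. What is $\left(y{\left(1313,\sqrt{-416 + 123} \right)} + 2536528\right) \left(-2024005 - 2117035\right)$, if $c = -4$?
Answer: $- \frac{514750768016320}{49} - \frac{1018695840 i \sqrt{293}}{49} \approx -1.0505 \cdot 10^{13} - 3.5586 \cdot 10^{8} i$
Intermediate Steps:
$y{\left(r,A \right)} = \left(- \frac{123}{7} - \frac{A}{7}\right)^{2}$ ($y{\left(r,A \right)} = \left(\frac{A - 3}{-3 - 4} - 18\right)^{2} = \left(\frac{-3 + A}{-7} - 18\right)^{2} = \left(\left(-3 + A\right) \left(- \frac{1}{7}\right) - 18\right)^{2} = \left(\left(\frac{3}{7} - \frac{A}{7}\right) - 18\right)^{2} = \left(- \frac{123}{7} - \frac{A}{7}\right)^{2}$)
$\left(y{\left(1313,\sqrt{-416 + 123} \right)} + 2536528\right) \left(-2024005 - 2117035\right) = \left(\frac{\left(123 + \sqrt{-416 + 123}\right)^{2}}{49} + 2536528\right) \left(-2024005 - 2117035\right) = \left(\frac{\left(123 + \sqrt{-293}\right)^{2}}{49} + 2536528\right) \left(-4141040\right) = \left(\frac{\left(123 + i \sqrt{293}\right)^{2}}{49} + 2536528\right) \left(-4141040\right) = \left(2536528 + \frac{\left(123 + i \sqrt{293}\right)^{2}}{49}\right) \left(-4141040\right) = -10503863909120 - \frac{4141040 \left(123 + i \sqrt{293}\right)^{2}}{49}$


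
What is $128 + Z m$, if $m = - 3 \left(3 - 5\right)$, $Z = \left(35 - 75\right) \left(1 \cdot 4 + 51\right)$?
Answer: $-13072$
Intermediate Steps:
$Z = -2200$ ($Z = - 40 \left(4 + 51\right) = \left(-40\right) 55 = -2200$)
$m = 6$ ($m = \left(-3\right) \left(-2\right) = 6$)
$128 + Z m = 128 - 13200 = -13072$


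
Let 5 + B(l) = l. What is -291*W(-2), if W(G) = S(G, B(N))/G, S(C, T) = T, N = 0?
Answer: -1455/2 ≈ -727.50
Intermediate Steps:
B(l) = -5 + l
W(G) = -5/G (W(G) = (-5 + 0)/G = -5/G)
-291*W(-2) = -(-1455)/(-2) = -(-1455)*(-1)/2 = -291*5/2 = -1455/2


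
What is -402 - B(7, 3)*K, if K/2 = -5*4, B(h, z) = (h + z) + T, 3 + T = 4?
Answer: 38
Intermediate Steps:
T = 1 (T = -3 + 4 = 1)
B(h, z) = 1 + h + z (B(h, z) = (h + z) + 1 = 1 + h + z)
K = -40 (K = 2*(-5*4) = 2*(-20) = -40)
-402 - B(7, 3)*K = -402 - (1 + 7 + 3)*(-40) = -402 - 11*(-40) = -402 - 1*(-440) = -402 + 440 = 38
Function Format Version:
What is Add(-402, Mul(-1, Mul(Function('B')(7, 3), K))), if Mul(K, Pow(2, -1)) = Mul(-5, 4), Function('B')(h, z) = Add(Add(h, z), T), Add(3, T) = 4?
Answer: 38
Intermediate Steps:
T = 1 (T = Add(-3, 4) = 1)
Function('B')(h, z) = Add(1, h, z) (Function('B')(h, z) = Add(Add(h, z), 1) = Add(1, h, z))
K = -40 (K = Mul(2, Mul(-5, 4)) = Mul(2, -20) = -40)
Add(-402, Mul(-1, Mul(Function('B')(7, 3), K))) = Add(-402, Mul(-1, Mul(Add(1, 7, 3), -40))) = Add(-402, Mul(-1, Mul(11, -40))) = Add(-402, Mul(-1, -440)) = Add(-402, 440) = 38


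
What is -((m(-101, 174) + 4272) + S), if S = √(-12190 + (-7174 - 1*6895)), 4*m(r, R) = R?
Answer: -8631/2 - I*√26259 ≈ -4315.5 - 162.05*I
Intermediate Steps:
m(r, R) = R/4
S = I*√26259 (S = √(-12190 + (-7174 - 6895)) = √(-12190 - 14069) = √(-26259) = I*√26259 ≈ 162.05*I)
-((m(-101, 174) + 4272) + S) = -(((¼)*174 + 4272) + I*√26259) = -((87/2 + 4272) + I*√26259) = -(8631/2 + I*√26259) = -8631/2 - I*√26259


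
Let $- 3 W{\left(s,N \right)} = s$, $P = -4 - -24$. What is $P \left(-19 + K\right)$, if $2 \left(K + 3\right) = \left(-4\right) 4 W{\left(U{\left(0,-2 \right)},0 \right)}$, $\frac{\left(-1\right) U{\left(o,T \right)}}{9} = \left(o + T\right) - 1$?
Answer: $1000$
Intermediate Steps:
$P = 20$ ($P = -4 + 24 = 20$)
$U{\left(o,T \right)} = 9 - 9 T - 9 o$ ($U{\left(o,T \right)} = - 9 \left(\left(o + T\right) - 1\right) = - 9 \left(\left(T + o\right) - 1\right) = - 9 \left(-1 + T + o\right) = 9 - 9 T - 9 o$)
$W{\left(s,N \right)} = - \frac{s}{3}$
$K = 69$ ($K = -3 + \frac{\left(-4\right) 4 \left(- \frac{9 - -18 - 0}{3}\right)}{2} = -3 + \frac{\left(-16\right) \left(- \frac{9 + 18 + 0}{3}\right)}{2} = -3 + \frac{\left(-16\right) \left(\left(- \frac{1}{3}\right) 27\right)}{2} = -3 + \frac{\left(-16\right) \left(-9\right)}{2} = -3 + \frac{1}{2} \cdot 144 = -3 + 72 = 69$)
$P \left(-19 + K\right) = 20 \left(-19 + 69\right) = 20 \cdot 50 = 1000$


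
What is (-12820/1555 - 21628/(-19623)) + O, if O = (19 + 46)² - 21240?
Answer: -103881929359/6102753 ≈ -17022.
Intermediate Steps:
O = -17015 (O = 65² - 21240 = 4225 - 21240 = -17015)
(-12820/1555 - 21628/(-19623)) + O = (-12820/1555 - 21628/(-19623)) - 17015 = (-12820*1/1555 - 21628*(-1/19623)) - 17015 = (-2564/311 + 21628/19623) - 17015 = -43587064/6102753 - 17015 = -103881929359/6102753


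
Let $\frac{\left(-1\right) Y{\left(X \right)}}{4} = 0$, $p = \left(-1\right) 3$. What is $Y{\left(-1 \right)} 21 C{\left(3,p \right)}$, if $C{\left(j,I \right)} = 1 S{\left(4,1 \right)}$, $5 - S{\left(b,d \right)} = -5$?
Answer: $0$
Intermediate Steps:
$p = -3$
$S{\left(b,d \right)} = 10$ ($S{\left(b,d \right)} = 5 - -5 = 5 + 5 = 10$)
$Y{\left(X \right)} = 0$ ($Y{\left(X \right)} = \left(-4\right) 0 = 0$)
$C{\left(j,I \right)} = 10$ ($C{\left(j,I \right)} = 1 \cdot 10 = 10$)
$Y{\left(-1 \right)} 21 C{\left(3,p \right)} = 0 \cdot 21 \cdot 10 = 0 \cdot 10 = 0$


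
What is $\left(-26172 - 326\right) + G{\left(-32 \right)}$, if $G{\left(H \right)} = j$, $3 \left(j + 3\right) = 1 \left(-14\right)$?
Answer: $- \frac{79517}{3} \approx -26506.0$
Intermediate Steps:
$j = - \frac{23}{3}$ ($j = -3 + \frac{1 \left(-14\right)}{3} = -3 + \frac{1}{3} \left(-14\right) = -3 - \frac{14}{3} = - \frac{23}{3} \approx -7.6667$)
$G{\left(H \right)} = - \frac{23}{3}$
$\left(-26172 - 326\right) + G{\left(-32 \right)} = \left(-26172 - 326\right) - \frac{23}{3} = -26498 - \frac{23}{3} = - \frac{79517}{3}$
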